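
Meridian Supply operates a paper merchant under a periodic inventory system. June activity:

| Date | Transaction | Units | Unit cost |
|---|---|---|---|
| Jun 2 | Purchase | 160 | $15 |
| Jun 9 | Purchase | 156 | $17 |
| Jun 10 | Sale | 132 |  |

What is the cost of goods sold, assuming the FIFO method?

Jun 10, 132 sold [FIFO — oldest first]: 132 @ $15 = $1,980
Ending inventory: 28 @ $15 + 156 @ $17 = $3,072

COGS = $1,980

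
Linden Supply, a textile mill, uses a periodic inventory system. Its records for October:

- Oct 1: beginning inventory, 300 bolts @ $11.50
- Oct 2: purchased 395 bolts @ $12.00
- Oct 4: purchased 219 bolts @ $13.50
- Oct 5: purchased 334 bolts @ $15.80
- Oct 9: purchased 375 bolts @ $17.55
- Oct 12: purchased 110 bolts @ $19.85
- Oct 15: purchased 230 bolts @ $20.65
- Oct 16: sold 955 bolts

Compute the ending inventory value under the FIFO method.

Ending inventory = $18,143.65

Oct 16, 955 sold [FIFO — oldest first]: 300 @ $11.50 + 395 @ $12.00 + 219 @ $13.50 + 41 @ $15.80 = $11,794.30
Ending inventory: 293 @ $15.80 + 375 @ $17.55 + 110 @ $19.85 + 230 @ $20.65 = $18,143.65
Check: goods available $29,937.95 = COGS $11,794.30 + ending $18,143.65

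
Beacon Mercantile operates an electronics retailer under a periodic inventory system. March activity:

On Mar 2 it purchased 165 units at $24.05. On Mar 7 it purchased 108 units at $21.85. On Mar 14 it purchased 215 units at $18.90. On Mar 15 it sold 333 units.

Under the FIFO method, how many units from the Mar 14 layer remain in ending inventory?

Mar 15, 333 sold [FIFO — oldest first]: 165 @ $24.05 + 108 @ $21.85 + 60 @ $18.90 = $7,462.05
Ending inventory: 155 @ $18.90 = $2,929.50
Check: goods available $10,391.55 = COGS $7,462.05 + ending $2,929.50

155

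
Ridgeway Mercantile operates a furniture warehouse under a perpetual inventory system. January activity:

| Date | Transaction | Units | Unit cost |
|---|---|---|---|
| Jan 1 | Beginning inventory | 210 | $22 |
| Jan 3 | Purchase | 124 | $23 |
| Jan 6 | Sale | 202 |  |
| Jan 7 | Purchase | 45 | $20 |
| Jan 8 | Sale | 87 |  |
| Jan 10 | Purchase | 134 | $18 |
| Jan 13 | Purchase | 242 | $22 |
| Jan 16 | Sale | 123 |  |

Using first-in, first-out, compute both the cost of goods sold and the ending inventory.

Jan 6, 202 sold [FIFO — oldest first]: 202 @ $22 = $4,444
Jan 8, 87 sold [FIFO — oldest first]: 8 @ $22 + 79 @ $23 = $1,993
Jan 16, 123 sold [FIFO — oldest first]: 45 @ $23 + 45 @ $20 + 33 @ $18 = $2,529
Total COGS = $4,444 + $1,993 + $2,529 = $8,966
Ending inventory: 101 @ $18 + 242 @ $22 = $7,142

COGS = $8,966; ending inventory = $7,142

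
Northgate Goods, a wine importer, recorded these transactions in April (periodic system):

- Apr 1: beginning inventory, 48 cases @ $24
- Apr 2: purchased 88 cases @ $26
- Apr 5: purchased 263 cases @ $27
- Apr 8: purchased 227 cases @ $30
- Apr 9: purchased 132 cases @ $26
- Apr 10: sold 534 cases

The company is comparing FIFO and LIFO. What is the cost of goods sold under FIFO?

FIFO COGS: 48 @ $24 + 88 @ $26 + 263 @ $27 + 135 @ $30 = $14,591
LIFO COGS: 132 @ $26 + 227 @ $30 + 175 @ $27 = $14,967

COGS = $14,591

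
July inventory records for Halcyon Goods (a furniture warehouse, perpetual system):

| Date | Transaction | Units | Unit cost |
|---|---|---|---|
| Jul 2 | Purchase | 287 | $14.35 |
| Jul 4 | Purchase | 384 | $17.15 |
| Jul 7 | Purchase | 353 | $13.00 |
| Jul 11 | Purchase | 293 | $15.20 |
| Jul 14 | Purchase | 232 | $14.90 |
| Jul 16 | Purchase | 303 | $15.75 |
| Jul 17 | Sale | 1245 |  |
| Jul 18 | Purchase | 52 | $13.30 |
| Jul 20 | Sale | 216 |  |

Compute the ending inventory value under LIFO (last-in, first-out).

Jul 17, 1245 sold [LIFO — newest first]: 303 @ $15.75 + 232 @ $14.90 + 293 @ $15.20 + 353 @ $13.00 + 64 @ $17.15 = $18,369.25
Jul 20, 216 sold [LIFO — newest first]: 52 @ $13.30 + 164 @ $17.15 = $3,504.20
Total COGS = $18,369.25 + $3,504.20 = $21,873.45
Ending inventory: 287 @ $14.35 + 156 @ $17.15 = $6,793.85
Check: goods available $28,667.30 = COGS $21,873.45 + ending $6,793.85

Ending inventory = $6,793.85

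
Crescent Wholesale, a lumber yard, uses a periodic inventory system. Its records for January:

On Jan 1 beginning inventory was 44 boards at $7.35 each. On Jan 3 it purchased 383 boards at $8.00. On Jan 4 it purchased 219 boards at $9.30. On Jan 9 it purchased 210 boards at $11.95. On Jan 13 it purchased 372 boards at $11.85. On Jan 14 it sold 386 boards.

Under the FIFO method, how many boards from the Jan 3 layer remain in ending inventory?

Jan 14, 386 sold [FIFO — oldest first]: 44 @ $7.35 + 342 @ $8.00 = $3,059.40
Ending inventory: 41 @ $8.00 + 219 @ $9.30 + 210 @ $11.95 + 372 @ $11.85 = $9,282.40
Check: goods available $12,341.80 = COGS $3,059.40 + ending $9,282.40

41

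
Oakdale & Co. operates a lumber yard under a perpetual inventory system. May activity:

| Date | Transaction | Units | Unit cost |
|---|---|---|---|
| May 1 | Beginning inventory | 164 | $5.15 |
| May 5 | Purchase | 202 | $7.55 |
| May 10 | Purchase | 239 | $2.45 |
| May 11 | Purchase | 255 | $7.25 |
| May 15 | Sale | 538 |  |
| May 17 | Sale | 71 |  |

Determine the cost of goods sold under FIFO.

May 15, 538 sold [FIFO — oldest first]: 164 @ $5.15 + 202 @ $7.55 + 172 @ $2.45 = $2,791.10
May 17, 71 sold [FIFO — oldest first]: 67 @ $2.45 + 4 @ $7.25 = $193.15
Total COGS = $2,791.10 + $193.15 = $2,984.25
Ending inventory: 251 @ $7.25 = $1,819.75

COGS = $2,984.25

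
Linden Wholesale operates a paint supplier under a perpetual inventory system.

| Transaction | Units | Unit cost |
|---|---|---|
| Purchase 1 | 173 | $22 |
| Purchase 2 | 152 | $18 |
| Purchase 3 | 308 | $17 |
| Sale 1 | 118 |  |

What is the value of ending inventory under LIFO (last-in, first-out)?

Sale 1 (118) [LIFO — newest first]: 118 @ $17 = $2,006
Ending inventory: 173 @ $22 + 152 @ $18 + 190 @ $17 = $9,772
Check: goods available $11,778 = COGS $2,006 + ending $9,772

Ending inventory = $9,772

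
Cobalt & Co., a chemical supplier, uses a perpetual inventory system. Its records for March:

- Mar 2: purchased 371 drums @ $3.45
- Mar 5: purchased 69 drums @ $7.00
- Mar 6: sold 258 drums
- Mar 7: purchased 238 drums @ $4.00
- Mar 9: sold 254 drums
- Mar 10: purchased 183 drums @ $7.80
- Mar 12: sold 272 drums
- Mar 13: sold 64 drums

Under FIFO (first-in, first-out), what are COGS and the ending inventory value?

Mar 6, 258 sold [FIFO — oldest first]: 258 @ $3.45 = $890.10
Mar 9, 254 sold [FIFO — oldest first]: 113 @ $3.45 + 69 @ $7.00 + 72 @ $4.00 = $1,160.85
Mar 12, 272 sold [FIFO — oldest first]: 166 @ $4.00 + 106 @ $7.80 = $1,490.80
Mar 13, 64 sold [FIFO — oldest first]: 64 @ $7.80 = $499.20
Total COGS = $890.10 + $1,160.85 + $1,490.80 + $499.20 = $4,040.95
Ending inventory: 13 @ $7.80 = $101.40
Check: goods available $4,142.35 = COGS $4,040.95 + ending $101.40

COGS = $4,040.95; ending inventory = $101.40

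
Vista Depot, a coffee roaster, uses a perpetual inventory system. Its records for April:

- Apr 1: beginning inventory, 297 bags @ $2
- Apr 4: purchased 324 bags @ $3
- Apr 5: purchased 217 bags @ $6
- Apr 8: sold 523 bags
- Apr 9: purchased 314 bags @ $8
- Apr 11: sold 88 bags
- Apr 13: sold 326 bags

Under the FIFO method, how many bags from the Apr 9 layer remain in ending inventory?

215

Apr 8, 523 sold [FIFO — oldest first]: 297 @ $2 + 226 @ $3 = $1,272
Apr 11, 88 sold [FIFO — oldest first]: 88 @ $3 = $264
Apr 13, 326 sold [FIFO — oldest first]: 10 @ $3 + 217 @ $6 + 99 @ $8 = $2,124
Total COGS = $1,272 + $264 + $2,124 = $3,660
Ending inventory: 215 @ $8 = $1,720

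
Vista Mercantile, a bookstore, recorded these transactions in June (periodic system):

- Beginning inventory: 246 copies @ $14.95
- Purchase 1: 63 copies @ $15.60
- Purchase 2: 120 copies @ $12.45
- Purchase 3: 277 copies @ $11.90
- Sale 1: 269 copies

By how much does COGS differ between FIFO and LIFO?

FIFO COGS: 246 @ $14.95 + 23 @ $15.60 = $4,036.50
LIFO COGS: 269 @ $11.90 = $3,201.10
Difference = |$4,036.50 − $3,201.10| = $835.40

$835.40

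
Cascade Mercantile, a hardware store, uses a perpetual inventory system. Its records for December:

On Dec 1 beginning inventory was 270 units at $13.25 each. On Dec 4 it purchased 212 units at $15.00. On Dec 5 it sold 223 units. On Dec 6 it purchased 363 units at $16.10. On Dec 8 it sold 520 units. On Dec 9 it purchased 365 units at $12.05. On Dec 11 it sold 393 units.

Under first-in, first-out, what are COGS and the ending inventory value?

Dec 5, 223 sold [FIFO — oldest first]: 223 @ $13.25 = $2,954.75
Dec 8, 520 sold [FIFO — oldest first]: 47 @ $13.25 + 212 @ $15.00 + 261 @ $16.10 = $8,004.85
Dec 11, 393 sold [FIFO — oldest first]: 102 @ $16.10 + 291 @ $12.05 = $5,148.75
Total COGS = $2,954.75 + $8,004.85 + $5,148.75 = $16,108.35
Ending inventory: 74 @ $12.05 = $891.70

COGS = $16,108.35; ending inventory = $891.70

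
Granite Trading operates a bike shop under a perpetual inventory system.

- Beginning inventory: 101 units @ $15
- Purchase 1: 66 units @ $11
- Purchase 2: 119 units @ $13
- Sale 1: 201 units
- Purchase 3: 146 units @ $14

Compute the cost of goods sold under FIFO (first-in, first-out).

Sale 1 (201) [FIFO — oldest first]: 101 @ $15 + 66 @ $11 + 34 @ $13 = $2,683
Ending inventory: 85 @ $13 + 146 @ $14 = $3,149

COGS = $2,683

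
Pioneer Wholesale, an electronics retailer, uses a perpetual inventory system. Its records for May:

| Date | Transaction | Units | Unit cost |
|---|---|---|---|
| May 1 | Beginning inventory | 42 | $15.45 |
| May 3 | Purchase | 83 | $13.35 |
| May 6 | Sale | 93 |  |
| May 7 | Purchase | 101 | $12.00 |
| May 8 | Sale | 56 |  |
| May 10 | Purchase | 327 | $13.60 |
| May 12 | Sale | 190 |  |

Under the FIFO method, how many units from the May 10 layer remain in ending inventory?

May 6, 93 sold [FIFO — oldest first]: 42 @ $15.45 + 51 @ $13.35 = $1,329.75
May 8, 56 sold [FIFO — oldest first]: 32 @ $13.35 + 24 @ $12.00 = $715.20
May 12, 190 sold [FIFO — oldest first]: 77 @ $12.00 + 113 @ $13.60 = $2,460.80
Total COGS = $1,329.75 + $715.20 + $2,460.80 = $4,505.75
Ending inventory: 214 @ $13.60 = $2,910.40

214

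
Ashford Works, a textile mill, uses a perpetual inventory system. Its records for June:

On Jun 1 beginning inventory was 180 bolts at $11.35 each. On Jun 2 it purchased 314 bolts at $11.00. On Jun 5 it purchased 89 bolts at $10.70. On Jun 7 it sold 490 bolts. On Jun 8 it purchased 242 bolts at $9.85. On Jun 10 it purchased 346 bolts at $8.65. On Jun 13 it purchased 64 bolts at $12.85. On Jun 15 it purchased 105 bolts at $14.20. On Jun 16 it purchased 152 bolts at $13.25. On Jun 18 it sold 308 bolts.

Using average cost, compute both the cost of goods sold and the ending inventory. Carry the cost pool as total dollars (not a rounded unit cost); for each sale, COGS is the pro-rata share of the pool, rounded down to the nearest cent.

COGS = $8,719.60; ending inventory = $7,433.70

After Jun 1: 180 on hand, pool $2,043.00 (≈ $11.3500 each)
After Jun 2: 494 on hand, pool $5,497.00 (≈ $11.1275 each)
After Jun 5: 583 on hand, pool $6,449.30 (≈ $11.0623 each)
Jun 7, sell 490: 490/583 × $6,449.30 → $5,420.50
After Jun 8: 335 on hand, pool $3,412.50 (≈ $10.1866 each)
After Jun 10: 681 on hand, pool $6,405.40 (≈ $9.4059 each)
After Jun 13: 745 on hand, pool $7,227.80 (≈ $9.7017 each)
After Jun 15: 850 on hand, pool $8,718.80 (≈ $10.2574 each)
After Jun 16: 1002 on hand, pool $10,732.80 (≈ $10.7114 each)
Jun 18, sell 308: 308/1002 × $10,732.80 → $3,299.10
Total COGS = $5,420.50 + $3,299.10 = $8,719.60
Ending inventory (cost pool remaining) = $7,433.70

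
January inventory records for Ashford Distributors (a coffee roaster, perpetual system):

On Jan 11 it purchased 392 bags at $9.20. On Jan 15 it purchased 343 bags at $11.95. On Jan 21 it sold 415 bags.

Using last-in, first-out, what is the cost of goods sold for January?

COGS = $4,761.25

Jan 21, 415 sold [LIFO — newest first]: 343 @ $11.95 + 72 @ $9.20 = $4,761.25
Ending inventory: 320 @ $9.20 = $2,944.00
Check: goods available $7,705.25 = COGS $4,761.25 + ending $2,944.00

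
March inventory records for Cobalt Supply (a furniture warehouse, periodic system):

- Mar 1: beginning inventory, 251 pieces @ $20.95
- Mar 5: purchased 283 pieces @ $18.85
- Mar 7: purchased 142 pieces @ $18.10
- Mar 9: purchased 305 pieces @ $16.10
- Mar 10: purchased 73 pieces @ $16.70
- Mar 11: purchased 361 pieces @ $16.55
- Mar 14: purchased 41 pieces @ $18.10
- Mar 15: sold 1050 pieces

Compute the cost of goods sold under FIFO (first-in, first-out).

COGS = $19,226.00

Mar 15, 1050 sold [FIFO — oldest first]: 251 @ $20.95 + 283 @ $18.85 + 142 @ $18.10 + 305 @ $16.10 + 69 @ $16.70 = $19,226.00
Ending inventory: 4 @ $16.70 + 361 @ $16.55 + 41 @ $18.10 = $6,783.45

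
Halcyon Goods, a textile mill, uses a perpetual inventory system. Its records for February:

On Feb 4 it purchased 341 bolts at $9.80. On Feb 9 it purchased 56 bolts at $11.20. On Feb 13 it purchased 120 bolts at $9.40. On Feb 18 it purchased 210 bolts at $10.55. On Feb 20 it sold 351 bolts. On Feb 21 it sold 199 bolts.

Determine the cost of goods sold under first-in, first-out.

Feb 20, 351 sold [FIFO — oldest first]: 341 @ $9.80 + 10 @ $11.20 = $3,453.80
Feb 21, 199 sold [FIFO — oldest first]: 46 @ $11.20 + 120 @ $9.40 + 33 @ $10.55 = $1,991.35
Total COGS = $3,453.80 + $1,991.35 = $5,445.15
Ending inventory: 177 @ $10.55 = $1,867.35
Check: goods available $7,312.50 = COGS $5,445.15 + ending $1,867.35

COGS = $5,445.15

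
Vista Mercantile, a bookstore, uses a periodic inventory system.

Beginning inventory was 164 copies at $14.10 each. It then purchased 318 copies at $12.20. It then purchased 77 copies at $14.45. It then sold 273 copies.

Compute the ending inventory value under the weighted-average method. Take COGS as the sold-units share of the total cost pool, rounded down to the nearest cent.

Sale 1, sell 273: 273/559 × $7,304.65 → $3,567.38
Ending inventory (cost pool remaining) = $3,737.27

Ending inventory = $3,737.27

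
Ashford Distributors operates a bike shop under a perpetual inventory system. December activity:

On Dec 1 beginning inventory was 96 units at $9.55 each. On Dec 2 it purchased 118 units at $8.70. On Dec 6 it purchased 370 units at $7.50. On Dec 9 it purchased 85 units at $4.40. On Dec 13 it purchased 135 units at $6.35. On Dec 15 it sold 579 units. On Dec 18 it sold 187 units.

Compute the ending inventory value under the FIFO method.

Dec 15, 579 sold [FIFO — oldest first]: 96 @ $9.55 + 118 @ $8.70 + 365 @ $7.50 = $4,680.90
Dec 18, 187 sold [FIFO — oldest first]: 5 @ $7.50 + 85 @ $4.40 + 97 @ $6.35 = $1,027.45
Total COGS = $4,680.90 + $1,027.45 = $5,708.35
Ending inventory: 38 @ $6.35 = $241.30

Ending inventory = $241.30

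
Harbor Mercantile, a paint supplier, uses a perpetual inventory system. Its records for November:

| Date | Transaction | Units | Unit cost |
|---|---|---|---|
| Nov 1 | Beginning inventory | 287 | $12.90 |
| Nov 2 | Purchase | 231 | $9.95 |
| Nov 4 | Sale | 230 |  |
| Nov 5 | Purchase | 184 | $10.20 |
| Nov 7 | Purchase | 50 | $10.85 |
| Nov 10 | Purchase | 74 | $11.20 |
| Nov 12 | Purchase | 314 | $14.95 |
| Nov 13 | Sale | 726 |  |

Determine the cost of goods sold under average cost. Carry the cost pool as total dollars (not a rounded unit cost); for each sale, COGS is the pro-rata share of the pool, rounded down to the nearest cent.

After Nov 1: 287 on hand, pool $3,702.30 (≈ $12.9000 each)
After Nov 2: 518 on hand, pool $6,000.75 (≈ $11.5845 each)
Nov 4, sell 230: 230/518 × $6,000.75 → $2,664.42
After Nov 5: 472 on hand, pool $5,213.13 (≈ $11.0448 each)
After Nov 7: 522 on hand, pool $5,755.63 (≈ $11.0261 each)
After Nov 10: 596 on hand, pool $6,584.43 (≈ $11.0477 each)
After Nov 12: 910 on hand, pool $11,278.73 (≈ $12.3942 each)
Nov 13, sell 726: 726/910 × $11,278.73 → $8,998.19
Total COGS = $2,664.42 + $8,998.19 = $11,662.61
Ending inventory (cost pool remaining) = $2,280.54
Check: goods available $13,943.15 = COGS $11,662.61 + ending $2,280.54

COGS = $11,662.61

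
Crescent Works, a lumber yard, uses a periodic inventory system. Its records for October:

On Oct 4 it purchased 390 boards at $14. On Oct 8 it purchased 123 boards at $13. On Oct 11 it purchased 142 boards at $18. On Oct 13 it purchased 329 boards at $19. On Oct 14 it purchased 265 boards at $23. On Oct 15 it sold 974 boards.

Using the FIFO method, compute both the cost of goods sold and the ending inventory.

Oct 15, 974 sold [FIFO — oldest first]: 390 @ $14 + 123 @ $13 + 142 @ $18 + 319 @ $19 = $15,676
Ending inventory: 10 @ $19 + 265 @ $23 = $6,285
Check: goods available $21,961 = COGS $15,676 + ending $6,285

COGS = $15,676; ending inventory = $6,285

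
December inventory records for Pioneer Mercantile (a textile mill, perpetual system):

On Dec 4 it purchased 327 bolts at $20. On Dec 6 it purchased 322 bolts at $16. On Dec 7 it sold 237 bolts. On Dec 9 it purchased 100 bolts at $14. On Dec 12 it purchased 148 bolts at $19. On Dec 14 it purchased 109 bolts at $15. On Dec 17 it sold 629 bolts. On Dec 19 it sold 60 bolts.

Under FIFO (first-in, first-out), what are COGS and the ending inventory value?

Dec 7, 237 sold [FIFO — oldest first]: 237 @ $20 = $4,740
Dec 17, 629 sold [FIFO — oldest first]: 90 @ $20 + 322 @ $16 + 100 @ $14 + 117 @ $19 = $10,575
Dec 19, 60 sold [FIFO — oldest first]: 31 @ $19 + 29 @ $15 = $1,024
Total COGS = $4,740 + $10,575 + $1,024 = $16,339
Ending inventory: 80 @ $15 = $1,200
Check: goods available $17,539 = COGS $16,339 + ending $1,200

COGS = $16,339; ending inventory = $1,200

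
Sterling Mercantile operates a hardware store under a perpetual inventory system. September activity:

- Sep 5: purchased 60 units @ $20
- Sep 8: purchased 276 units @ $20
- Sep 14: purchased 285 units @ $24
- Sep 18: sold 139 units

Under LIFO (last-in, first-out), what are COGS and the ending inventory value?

COGS = $3,336; ending inventory = $10,224

Sep 18, 139 sold [LIFO — newest first]: 139 @ $24 = $3,336
Ending inventory: 60 @ $20 + 276 @ $20 + 146 @ $24 = $10,224
Check: goods available $13,560 = COGS $3,336 + ending $10,224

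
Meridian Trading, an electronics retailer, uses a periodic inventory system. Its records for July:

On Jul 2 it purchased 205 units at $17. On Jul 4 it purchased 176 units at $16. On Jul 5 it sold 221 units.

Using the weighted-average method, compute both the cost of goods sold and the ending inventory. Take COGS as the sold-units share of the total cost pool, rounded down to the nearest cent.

COGS = $3,654.91; ending inventory = $2,646.09

Jul 5, sell 221: 221/381 × $6,301.00 → $3,654.91
Ending inventory (cost pool remaining) = $2,646.09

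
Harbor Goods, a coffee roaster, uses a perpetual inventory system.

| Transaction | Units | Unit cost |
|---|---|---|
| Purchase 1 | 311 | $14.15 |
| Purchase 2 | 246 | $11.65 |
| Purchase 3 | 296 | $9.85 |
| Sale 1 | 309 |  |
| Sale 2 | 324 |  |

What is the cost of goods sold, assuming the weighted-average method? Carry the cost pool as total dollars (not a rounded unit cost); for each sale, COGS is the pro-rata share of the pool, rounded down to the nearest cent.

COGS = $7,556.03

After Purchase 1: 311 on hand, pool $4,400.65 (≈ $14.1500 each)
After Purchase 2: 557 on hand, pool $7,266.55 (≈ $13.0459 each)
After Purchase 3: 853 on hand, pool $10,182.15 (≈ $11.9369 each)
Sale 1, sell 309: 309/853 × $10,182.15 → $3,688.49
Sale 2, sell 324: 324/544 × $6,493.66 → $3,867.54
Total COGS = $3,688.49 + $3,867.54 = $7,556.03
Ending inventory (cost pool remaining) = $2,626.12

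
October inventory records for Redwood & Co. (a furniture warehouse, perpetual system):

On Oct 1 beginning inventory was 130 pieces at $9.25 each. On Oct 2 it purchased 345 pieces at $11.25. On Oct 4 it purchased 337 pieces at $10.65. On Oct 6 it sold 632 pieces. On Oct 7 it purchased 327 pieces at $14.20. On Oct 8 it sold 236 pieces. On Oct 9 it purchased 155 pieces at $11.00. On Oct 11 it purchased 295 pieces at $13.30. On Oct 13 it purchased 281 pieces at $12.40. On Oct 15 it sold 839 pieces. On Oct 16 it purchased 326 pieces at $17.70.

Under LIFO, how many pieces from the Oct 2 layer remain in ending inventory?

Oct 6, 632 sold [LIFO — newest first]: 337 @ $10.65 + 295 @ $11.25 = $6,907.80
Oct 8, 236 sold [LIFO — newest first]: 236 @ $14.20 = $3,351.20
Oct 15, 839 sold [LIFO — newest first]: 281 @ $12.40 + 295 @ $13.30 + 155 @ $11.00 + 91 @ $14.20 + 17 @ $11.25 = $10,596.35
Total COGS = $6,907.80 + $3,351.20 + $10,596.35 = $20,855.35
Ending inventory: 130 @ $9.25 + 33 @ $11.25 + 326 @ $17.70 = $7,343.95
Check: goods available $28,199.30 = COGS $20,855.35 + ending $7,343.95

33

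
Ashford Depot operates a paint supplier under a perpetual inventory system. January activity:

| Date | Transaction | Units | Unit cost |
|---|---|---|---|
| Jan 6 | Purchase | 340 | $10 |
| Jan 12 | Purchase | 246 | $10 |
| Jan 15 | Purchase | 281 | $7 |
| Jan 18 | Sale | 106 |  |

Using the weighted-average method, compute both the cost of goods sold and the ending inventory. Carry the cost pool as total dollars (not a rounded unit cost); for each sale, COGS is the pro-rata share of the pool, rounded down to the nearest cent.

After Jan 6: 340 on hand, pool $3,400.00 (≈ $10.0000 each)
After Jan 12: 586 on hand, pool $5,860.00 (≈ $10.0000 each)
After Jan 15: 867 on hand, pool $7,827.00 (≈ $9.0277 each)
Jan 18, sell 106: 106/867 × $7,827.00 → $956.93
Ending inventory (cost pool remaining) = $6,870.07

COGS = $956.93; ending inventory = $6,870.07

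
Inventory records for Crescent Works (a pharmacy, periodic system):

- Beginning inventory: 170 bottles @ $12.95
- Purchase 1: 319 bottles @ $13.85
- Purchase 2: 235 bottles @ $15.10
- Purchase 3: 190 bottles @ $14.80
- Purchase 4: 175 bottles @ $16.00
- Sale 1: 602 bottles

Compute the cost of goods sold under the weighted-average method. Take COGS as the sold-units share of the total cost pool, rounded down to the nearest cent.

Sale 1, sell 602: 602/1089 × $15,780.15 → $8,723.27
Ending inventory (cost pool remaining) = $7,056.88
Check: goods available $15,780.15 = COGS $8,723.27 + ending $7,056.88

COGS = $8,723.27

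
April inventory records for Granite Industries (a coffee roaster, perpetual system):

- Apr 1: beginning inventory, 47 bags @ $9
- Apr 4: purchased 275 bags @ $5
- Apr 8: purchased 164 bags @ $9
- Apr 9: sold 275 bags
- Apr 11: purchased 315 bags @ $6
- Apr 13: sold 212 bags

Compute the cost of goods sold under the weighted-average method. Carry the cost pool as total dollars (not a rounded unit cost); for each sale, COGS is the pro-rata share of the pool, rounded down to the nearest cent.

After Apr 1: 47 on hand, pool $423.00 (≈ $9.0000 each)
After Apr 4: 322 on hand, pool $1,798.00 (≈ $5.5839 each)
After Apr 8: 486 on hand, pool $3,274.00 (≈ $6.7366 each)
Apr 9, sell 275: 275/486 × $3,274.00 → $1,852.57
After Apr 11: 526 on hand, pool $3,311.43 (≈ $6.2955 each)
Apr 13, sell 212: 212/526 × $3,311.43 → $1,334.64
Total COGS = $1,852.57 + $1,334.64 = $3,187.21
Ending inventory (cost pool remaining) = $1,976.79

COGS = $3,187.21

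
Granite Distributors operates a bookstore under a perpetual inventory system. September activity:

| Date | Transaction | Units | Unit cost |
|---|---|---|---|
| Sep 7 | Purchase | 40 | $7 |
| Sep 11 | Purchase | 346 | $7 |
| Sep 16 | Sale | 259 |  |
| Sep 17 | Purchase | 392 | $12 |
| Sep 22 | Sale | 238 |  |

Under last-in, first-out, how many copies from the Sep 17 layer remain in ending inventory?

Sep 16, 259 sold [LIFO — newest first]: 259 @ $7 = $1,813
Sep 22, 238 sold [LIFO — newest first]: 238 @ $12 = $2,856
Total COGS = $1,813 + $2,856 = $4,669
Ending inventory: 40 @ $7 + 87 @ $7 + 154 @ $12 = $2,737

154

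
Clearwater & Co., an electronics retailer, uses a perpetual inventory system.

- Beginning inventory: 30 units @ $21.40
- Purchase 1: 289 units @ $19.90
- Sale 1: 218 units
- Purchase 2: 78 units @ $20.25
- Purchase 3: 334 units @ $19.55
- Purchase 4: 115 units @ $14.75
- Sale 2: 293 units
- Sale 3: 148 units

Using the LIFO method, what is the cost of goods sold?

Sale 1 (218) [LIFO — newest first]: 218 @ $19.90 = $4,338.20
Sale 2 (293) [LIFO — newest first]: 115 @ $14.75 + 178 @ $19.55 = $5,176.15
Sale 3 (148) [LIFO — newest first]: 148 @ $19.55 = $2,893.40
Total COGS = $4,338.20 + $5,176.15 + $2,893.40 = $12,407.75
Ending inventory: 30 @ $21.40 + 71 @ $19.90 + 78 @ $20.25 + 8 @ $19.55 = $3,790.80
Check: goods available $16,198.55 = COGS $12,407.75 + ending $3,790.80

COGS = $12,407.75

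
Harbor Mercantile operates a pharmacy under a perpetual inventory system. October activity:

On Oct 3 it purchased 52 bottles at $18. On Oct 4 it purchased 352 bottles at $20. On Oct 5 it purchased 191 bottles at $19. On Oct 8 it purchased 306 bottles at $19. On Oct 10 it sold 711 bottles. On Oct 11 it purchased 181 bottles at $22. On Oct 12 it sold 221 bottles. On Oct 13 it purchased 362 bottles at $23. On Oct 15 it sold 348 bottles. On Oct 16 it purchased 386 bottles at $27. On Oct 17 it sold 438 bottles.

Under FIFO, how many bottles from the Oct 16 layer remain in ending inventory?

112

Oct 10, 711 sold [FIFO — oldest first]: 52 @ $18 + 352 @ $20 + 191 @ $19 + 116 @ $19 = $13,809
Oct 12, 221 sold [FIFO — oldest first]: 190 @ $19 + 31 @ $22 = $4,292
Oct 15, 348 sold [FIFO — oldest first]: 150 @ $22 + 198 @ $23 = $7,854
Oct 17, 438 sold [FIFO — oldest first]: 164 @ $23 + 274 @ $27 = $11,170
Total COGS = $13,809 + $4,292 + $7,854 + $11,170 = $37,125
Ending inventory: 112 @ $27 = $3,024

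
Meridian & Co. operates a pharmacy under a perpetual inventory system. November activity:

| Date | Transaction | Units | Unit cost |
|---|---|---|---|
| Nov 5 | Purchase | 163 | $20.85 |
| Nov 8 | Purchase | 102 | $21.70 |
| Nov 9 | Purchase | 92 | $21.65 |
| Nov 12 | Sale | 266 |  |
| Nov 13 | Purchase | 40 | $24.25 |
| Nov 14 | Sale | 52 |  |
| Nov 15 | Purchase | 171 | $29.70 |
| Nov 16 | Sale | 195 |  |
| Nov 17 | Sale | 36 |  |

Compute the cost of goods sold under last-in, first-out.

COGS = $13,256.30

Nov 12, 266 sold [LIFO — newest first]: 92 @ $21.65 + 102 @ $21.70 + 72 @ $20.85 = $5,706.40
Nov 14, 52 sold [LIFO — newest first]: 40 @ $24.25 + 12 @ $20.85 = $1,220.20
Nov 16, 195 sold [LIFO — newest first]: 171 @ $29.70 + 24 @ $20.85 = $5,579.10
Nov 17, 36 sold [LIFO — newest first]: 36 @ $20.85 = $750.60
Total COGS = $5,706.40 + $1,220.20 + $5,579.10 + $750.60 = $13,256.30
Ending inventory: 19 @ $20.85 = $396.15
Check: goods available $13,652.45 = COGS $13,256.30 + ending $396.15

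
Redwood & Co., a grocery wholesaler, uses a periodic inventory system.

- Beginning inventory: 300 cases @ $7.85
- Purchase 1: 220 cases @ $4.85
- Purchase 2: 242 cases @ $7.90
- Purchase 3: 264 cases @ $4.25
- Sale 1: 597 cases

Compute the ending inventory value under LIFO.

Sale 1 (597) [LIFO — newest first]: 264 @ $4.25 + 242 @ $7.90 + 91 @ $4.85 = $3,475.15
Ending inventory: 300 @ $7.85 + 129 @ $4.85 = $2,980.65

Ending inventory = $2,980.65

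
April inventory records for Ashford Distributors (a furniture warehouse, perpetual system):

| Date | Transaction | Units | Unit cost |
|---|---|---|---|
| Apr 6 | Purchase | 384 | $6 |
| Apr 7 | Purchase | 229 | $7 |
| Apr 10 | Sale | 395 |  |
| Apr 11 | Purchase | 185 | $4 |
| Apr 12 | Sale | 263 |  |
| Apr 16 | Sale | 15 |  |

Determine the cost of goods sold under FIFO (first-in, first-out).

COGS = $4,147

Apr 10, 395 sold [FIFO — oldest first]: 384 @ $6 + 11 @ $7 = $2,381
Apr 12, 263 sold [FIFO — oldest first]: 218 @ $7 + 45 @ $4 = $1,706
Apr 16, 15 sold [FIFO — oldest first]: 15 @ $4 = $60
Total COGS = $2,381 + $1,706 + $60 = $4,147
Ending inventory: 125 @ $4 = $500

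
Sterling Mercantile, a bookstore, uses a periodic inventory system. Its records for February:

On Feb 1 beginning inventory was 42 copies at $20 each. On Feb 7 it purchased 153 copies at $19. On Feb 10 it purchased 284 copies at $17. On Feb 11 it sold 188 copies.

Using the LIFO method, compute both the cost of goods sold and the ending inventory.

COGS = $3,196; ending inventory = $5,379

Feb 11, 188 sold [LIFO — newest first]: 188 @ $17 = $3,196
Ending inventory: 42 @ $20 + 153 @ $19 + 96 @ $17 = $5,379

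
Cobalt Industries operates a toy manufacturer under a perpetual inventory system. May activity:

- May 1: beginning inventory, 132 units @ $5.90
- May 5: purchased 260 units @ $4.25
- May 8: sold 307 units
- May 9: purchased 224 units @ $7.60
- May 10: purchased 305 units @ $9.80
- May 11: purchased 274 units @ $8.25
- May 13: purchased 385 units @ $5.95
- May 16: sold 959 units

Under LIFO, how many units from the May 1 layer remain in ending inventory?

May 8, 307 sold [LIFO — newest first]: 260 @ $4.25 + 47 @ $5.90 = $1,382.30
May 16, 959 sold [LIFO — newest first]: 385 @ $5.95 + 274 @ $8.25 + 300 @ $9.80 = $7,491.25
Total COGS = $1,382.30 + $7,491.25 = $8,873.55
Ending inventory: 85 @ $5.90 + 224 @ $7.60 + 5 @ $9.80 = $2,252.90
Check: goods available $11,126.45 = COGS $8,873.55 + ending $2,252.90

85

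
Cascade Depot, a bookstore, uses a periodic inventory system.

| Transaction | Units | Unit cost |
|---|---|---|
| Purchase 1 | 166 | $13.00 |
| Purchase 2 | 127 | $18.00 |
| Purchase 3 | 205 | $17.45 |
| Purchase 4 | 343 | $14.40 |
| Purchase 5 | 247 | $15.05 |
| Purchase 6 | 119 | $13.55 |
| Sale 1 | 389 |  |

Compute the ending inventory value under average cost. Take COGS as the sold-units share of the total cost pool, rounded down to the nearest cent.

Sale 1, sell 389: 389/1207 × $18,290.25 → $5,894.70
Ending inventory (cost pool remaining) = $12,395.55
Check: goods available $18,290.25 = COGS $5,894.70 + ending $12,395.55

Ending inventory = $12,395.55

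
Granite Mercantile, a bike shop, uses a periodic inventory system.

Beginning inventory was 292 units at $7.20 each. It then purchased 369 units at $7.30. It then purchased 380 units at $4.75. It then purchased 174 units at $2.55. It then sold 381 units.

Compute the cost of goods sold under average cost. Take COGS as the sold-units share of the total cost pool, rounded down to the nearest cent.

COGS = $2,209.11

Sale 1, sell 381: 381/1215 × $7,044.80 → $2,209.11
Ending inventory (cost pool remaining) = $4,835.69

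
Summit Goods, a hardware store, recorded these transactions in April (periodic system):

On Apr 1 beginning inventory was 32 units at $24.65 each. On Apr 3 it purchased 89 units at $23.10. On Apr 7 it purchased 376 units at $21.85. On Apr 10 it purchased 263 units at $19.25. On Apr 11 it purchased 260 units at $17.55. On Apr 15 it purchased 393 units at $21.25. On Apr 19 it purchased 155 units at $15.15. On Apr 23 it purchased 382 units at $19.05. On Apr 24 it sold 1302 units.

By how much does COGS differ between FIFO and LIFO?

$1,982.95

FIFO COGS: 32 @ $24.65 + 89 @ $23.10 + 376 @ $21.85 + 263 @ $19.25 + 260 @ $17.55 + 282 @ $21.25 = $26,678.55
LIFO COGS: 382 @ $19.05 + 155 @ $15.15 + 393 @ $21.25 + 260 @ $17.55 + 112 @ $19.25 = $24,695.60
Difference = |$26,678.55 − $24,695.60| = $1,982.95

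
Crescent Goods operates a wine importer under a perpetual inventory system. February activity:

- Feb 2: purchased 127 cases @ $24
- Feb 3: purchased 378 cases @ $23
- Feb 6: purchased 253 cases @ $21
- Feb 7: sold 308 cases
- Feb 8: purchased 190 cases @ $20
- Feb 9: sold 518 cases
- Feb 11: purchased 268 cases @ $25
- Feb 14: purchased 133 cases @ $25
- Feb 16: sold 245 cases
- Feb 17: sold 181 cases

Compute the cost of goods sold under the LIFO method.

Feb 7, 308 sold [LIFO — newest first]: 253 @ $21 + 55 @ $23 = $6,578
Feb 9, 518 sold [LIFO — newest first]: 190 @ $20 + 323 @ $23 + 5 @ $24 = $11,349
Feb 16, 245 sold [LIFO — newest first]: 133 @ $25 + 112 @ $25 = $6,125
Feb 17, 181 sold [LIFO — newest first]: 156 @ $25 + 25 @ $24 = $4,500
Total COGS = $6,578 + $11,349 + $6,125 + $4,500 = $28,552
Ending inventory: 97 @ $24 = $2,328

COGS = $28,552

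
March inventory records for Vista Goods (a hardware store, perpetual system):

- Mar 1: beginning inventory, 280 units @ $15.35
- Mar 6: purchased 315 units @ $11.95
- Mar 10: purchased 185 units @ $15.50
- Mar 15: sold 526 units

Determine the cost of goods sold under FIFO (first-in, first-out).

COGS = $7,237.70

Mar 15, 526 sold [FIFO — oldest first]: 280 @ $15.35 + 246 @ $11.95 = $7,237.70
Ending inventory: 69 @ $11.95 + 185 @ $15.50 = $3,692.05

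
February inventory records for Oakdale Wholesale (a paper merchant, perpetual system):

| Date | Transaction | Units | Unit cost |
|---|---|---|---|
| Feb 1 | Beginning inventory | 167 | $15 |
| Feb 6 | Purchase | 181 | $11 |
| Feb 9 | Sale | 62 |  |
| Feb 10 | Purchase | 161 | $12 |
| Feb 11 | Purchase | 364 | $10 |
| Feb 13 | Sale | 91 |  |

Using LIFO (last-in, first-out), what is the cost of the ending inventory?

Feb 9, 62 sold [LIFO — newest first]: 62 @ $11 = $682
Feb 13, 91 sold [LIFO — newest first]: 91 @ $10 = $910
Total COGS = $682 + $910 = $1,592
Ending inventory: 167 @ $15 + 119 @ $11 + 161 @ $12 + 273 @ $10 = $8,476
Check: goods available $10,068 = COGS $1,592 + ending $8,476

Ending inventory = $8,476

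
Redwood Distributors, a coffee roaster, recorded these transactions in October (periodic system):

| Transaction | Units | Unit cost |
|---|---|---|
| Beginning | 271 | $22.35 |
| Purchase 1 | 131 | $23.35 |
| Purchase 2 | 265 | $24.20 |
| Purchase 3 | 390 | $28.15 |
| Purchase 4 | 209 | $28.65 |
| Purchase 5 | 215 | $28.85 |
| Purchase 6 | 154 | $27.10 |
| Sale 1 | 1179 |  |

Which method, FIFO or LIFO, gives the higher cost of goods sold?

LIFO

FIFO COGS: 271 @ $22.35 + 131 @ $23.35 + 265 @ $24.20 + 390 @ $28.15 + 122 @ $28.65 = $30,002.50
LIFO COGS: 154 @ $27.10 + 215 @ $28.85 + 209 @ $28.65 + 390 @ $28.15 + 211 @ $24.20 = $32,448.70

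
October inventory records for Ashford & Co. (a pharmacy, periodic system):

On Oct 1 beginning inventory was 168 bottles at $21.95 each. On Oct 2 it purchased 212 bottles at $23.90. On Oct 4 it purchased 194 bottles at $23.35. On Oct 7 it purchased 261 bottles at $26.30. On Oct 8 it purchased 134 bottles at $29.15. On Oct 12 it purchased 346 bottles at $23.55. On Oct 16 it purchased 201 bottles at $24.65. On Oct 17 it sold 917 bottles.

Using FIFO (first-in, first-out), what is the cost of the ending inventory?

Oct 17, 917 sold [FIFO — oldest first]: 168 @ $21.95 + 212 @ $23.90 + 194 @ $23.35 + 261 @ $26.30 + 82 @ $29.15 = $22,538.90
Ending inventory: 52 @ $29.15 + 346 @ $23.55 + 201 @ $24.65 = $14,618.75

Ending inventory = $14,618.75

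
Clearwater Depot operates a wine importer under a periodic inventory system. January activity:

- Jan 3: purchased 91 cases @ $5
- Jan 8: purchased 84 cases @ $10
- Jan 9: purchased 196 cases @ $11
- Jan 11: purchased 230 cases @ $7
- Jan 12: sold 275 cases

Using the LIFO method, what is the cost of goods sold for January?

Jan 12, 275 sold [LIFO — newest first]: 230 @ $7 + 45 @ $11 = $2,105
Ending inventory: 91 @ $5 + 84 @ $10 + 151 @ $11 = $2,956

COGS = $2,105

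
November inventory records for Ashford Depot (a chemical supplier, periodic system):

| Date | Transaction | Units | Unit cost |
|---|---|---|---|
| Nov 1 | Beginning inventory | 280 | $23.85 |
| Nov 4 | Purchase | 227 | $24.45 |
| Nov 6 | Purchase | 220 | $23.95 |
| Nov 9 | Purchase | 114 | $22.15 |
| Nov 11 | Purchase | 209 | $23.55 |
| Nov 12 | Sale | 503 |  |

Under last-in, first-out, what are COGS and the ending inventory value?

Nov 12, 503 sold [LIFO — newest first]: 209 @ $23.55 + 114 @ $22.15 + 180 @ $23.95 = $11,758.05
Ending inventory: 280 @ $23.85 + 227 @ $24.45 + 40 @ $23.95 = $13,186.15
Check: goods available $24,944.20 = COGS $11,758.05 + ending $13,186.15

COGS = $11,758.05; ending inventory = $13,186.15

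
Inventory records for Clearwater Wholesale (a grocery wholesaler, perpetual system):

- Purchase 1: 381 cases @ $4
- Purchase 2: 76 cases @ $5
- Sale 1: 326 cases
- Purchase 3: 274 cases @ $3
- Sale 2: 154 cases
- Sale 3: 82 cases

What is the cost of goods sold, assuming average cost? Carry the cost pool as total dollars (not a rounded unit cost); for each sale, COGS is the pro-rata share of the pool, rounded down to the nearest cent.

COGS = $2,155.23

After Purchase 1: 381 on hand, pool $1,524.00 (≈ $4.0000 each)
After Purchase 2: 457 on hand, pool $1,904.00 (≈ $4.1663 each)
Sale 1, sell 326: 326/457 × $1,904.00 → $1,358.21
After Purchase 3: 405 on hand, pool $1,367.79 (≈ $3.3773 each)
Sale 2, sell 154: 154/405 × $1,367.79 → $520.09
Sale 3, sell 82: 82/251 × $847.70 → $276.93
Total COGS = $1,358.21 + $520.09 + $276.93 = $2,155.23
Ending inventory (cost pool remaining) = $570.77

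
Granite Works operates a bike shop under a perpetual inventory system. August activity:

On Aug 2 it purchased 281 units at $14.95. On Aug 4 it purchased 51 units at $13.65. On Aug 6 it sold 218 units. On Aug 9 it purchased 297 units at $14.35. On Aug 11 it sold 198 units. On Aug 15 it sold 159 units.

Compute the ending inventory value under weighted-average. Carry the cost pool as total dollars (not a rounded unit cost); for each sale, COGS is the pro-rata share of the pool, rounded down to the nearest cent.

Ending inventory = $780.90

After Aug 2: 281 on hand, pool $4,200.95 (≈ $14.9500 each)
After Aug 4: 332 on hand, pool $4,897.10 (≈ $14.7503 each)
Aug 6, sell 218: 218/332 × $4,897.10 → $3,215.56
After Aug 9: 411 on hand, pool $5,943.49 (≈ $14.4610 each)
Aug 11, sell 198: 198/411 × $5,943.49 → $2,863.28
Aug 15, sell 159: 159/213 × $3,080.21 → $2,299.31
Total COGS = $3,215.56 + $2,863.28 + $2,299.31 = $8,378.15
Ending inventory (cost pool remaining) = $780.90
Check: goods available $9,159.05 = COGS $8,378.15 + ending $780.90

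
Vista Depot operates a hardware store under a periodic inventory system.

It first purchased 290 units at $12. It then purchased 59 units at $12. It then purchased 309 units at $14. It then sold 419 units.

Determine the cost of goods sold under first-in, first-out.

Sale 1 (419) [FIFO — oldest first]: 290 @ $12 + 59 @ $12 + 70 @ $14 = $5,168
Ending inventory: 239 @ $14 = $3,346

COGS = $5,168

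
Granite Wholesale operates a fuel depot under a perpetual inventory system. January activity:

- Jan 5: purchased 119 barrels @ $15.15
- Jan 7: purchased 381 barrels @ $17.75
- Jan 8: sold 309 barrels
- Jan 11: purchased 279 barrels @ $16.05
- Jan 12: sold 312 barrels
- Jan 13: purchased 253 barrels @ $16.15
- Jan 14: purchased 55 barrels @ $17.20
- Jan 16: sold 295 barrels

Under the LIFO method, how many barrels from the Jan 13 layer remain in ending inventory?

13

Jan 8, 309 sold [LIFO — newest first]: 309 @ $17.75 = $5,484.75
Jan 12, 312 sold [LIFO — newest first]: 279 @ $16.05 + 33 @ $17.75 = $5,063.70
Jan 16, 295 sold [LIFO — newest first]: 55 @ $17.20 + 240 @ $16.15 = $4,822.00
Total COGS = $5,484.75 + $5,063.70 + $4,822.00 = $15,370.45
Ending inventory: 119 @ $15.15 + 39 @ $17.75 + 13 @ $16.15 = $2,705.05
Check: goods available $18,075.50 = COGS $15,370.45 + ending $2,705.05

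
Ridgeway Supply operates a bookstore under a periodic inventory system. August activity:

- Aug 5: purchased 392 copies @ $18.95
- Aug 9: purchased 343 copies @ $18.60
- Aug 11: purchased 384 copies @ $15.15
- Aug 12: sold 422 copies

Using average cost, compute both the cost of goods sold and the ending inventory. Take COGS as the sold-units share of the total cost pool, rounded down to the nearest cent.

COGS = $7,401.32; ending inventory = $12,224.48

Aug 12, sell 422: 422/1119 × $19,625.80 → $7,401.32
Ending inventory (cost pool remaining) = $12,224.48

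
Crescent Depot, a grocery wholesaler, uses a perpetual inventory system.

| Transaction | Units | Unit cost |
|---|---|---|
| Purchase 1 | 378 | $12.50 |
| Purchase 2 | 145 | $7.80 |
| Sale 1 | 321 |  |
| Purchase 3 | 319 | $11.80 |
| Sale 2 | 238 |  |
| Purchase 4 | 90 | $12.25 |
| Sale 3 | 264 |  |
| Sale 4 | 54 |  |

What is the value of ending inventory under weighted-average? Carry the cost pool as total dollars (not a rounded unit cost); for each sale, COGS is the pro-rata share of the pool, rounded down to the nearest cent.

After Purchase 1: 378 on hand, pool $4,725.00 (≈ $12.5000 each)
After Purchase 2: 523 on hand, pool $5,856.00 (≈ $11.1969 each)
Sale 1, sell 321: 321/523 × $5,856.00 → $3,594.21
After Purchase 3: 521 on hand, pool $6,025.99 (≈ $11.5662 each)
Sale 2, sell 238: 238/521 × $6,025.99 → $2,752.75
After Purchase 4: 373 on hand, pool $4,375.74 (≈ $11.7312 each)
Sale 3, sell 264: 264/373 × $4,375.74 → $3,097.03
Sale 4, sell 54: 54/109 × $1,278.71 → $633.48
Total COGS = $3,594.21 + $2,752.75 + $3,097.03 + $633.48 = $10,077.47
Ending inventory (cost pool remaining) = $645.23
Check: goods available $10,722.70 = COGS $10,077.47 + ending $645.23

Ending inventory = $645.23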